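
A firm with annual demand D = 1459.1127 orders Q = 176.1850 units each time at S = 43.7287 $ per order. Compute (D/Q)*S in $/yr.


Number of orders = D/Q = 8.2817
Cost = 8.2817 * 43.7287 = 362.1483

362.1483 $/yr


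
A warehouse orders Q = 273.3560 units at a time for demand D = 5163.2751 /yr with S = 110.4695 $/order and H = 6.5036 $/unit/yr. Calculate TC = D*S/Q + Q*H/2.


Ordering cost = D*S/Q = 2086.5992
Holding cost = Q*H/2 = 888.8990
TC = 2086.5992 + 888.8990 = 2975.4983

2975.4983 $/yr


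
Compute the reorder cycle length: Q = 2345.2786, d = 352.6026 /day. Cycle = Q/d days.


Cycle = 2345.2786 / 352.6026 = 6.6513

6.6513 days


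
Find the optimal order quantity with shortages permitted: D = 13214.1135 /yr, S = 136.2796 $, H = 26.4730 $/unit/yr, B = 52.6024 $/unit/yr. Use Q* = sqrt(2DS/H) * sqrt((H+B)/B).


sqrt(2DS/H) = 368.8484
sqrt((H+B)/B) = 1.2261
Q* = 368.8484 * 1.2261 = 452.2367

452.2367 units


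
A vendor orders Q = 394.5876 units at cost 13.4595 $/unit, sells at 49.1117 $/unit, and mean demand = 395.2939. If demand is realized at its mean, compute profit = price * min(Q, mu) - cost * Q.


Sales at mu = min(394.5876, 395.2939) = 394.5876
Revenue = 49.1117 * 394.5876 = 19378.8678
Total cost = 13.4595 * 394.5876 = 5310.9518
Profit = 19378.8678 - 5310.9518 = 14067.9160

14067.9160 $


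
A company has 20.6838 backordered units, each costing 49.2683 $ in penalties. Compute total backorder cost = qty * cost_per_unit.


Total = 20.6838 * 49.2683 = 1019.0557

1019.0557 $


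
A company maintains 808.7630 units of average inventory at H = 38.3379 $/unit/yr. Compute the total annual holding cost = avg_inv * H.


Cost = 808.7630 * 38.3379 = 31006.2750

31006.2750 $/yr


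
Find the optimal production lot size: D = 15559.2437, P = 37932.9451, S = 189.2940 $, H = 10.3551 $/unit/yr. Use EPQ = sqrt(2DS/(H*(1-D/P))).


1 - D/P = 1 - 0.4102 = 0.5898
H*(1-D/P) = 6.1077
2DS = 5890542.9539
EPQ = sqrt(964450.0829) = 982.0642

982.0642 units


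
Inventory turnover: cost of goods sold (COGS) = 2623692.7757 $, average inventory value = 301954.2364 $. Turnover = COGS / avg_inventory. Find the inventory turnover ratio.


Turnover = 2623692.7757 / 301954.2364 = 8.6890

8.6890


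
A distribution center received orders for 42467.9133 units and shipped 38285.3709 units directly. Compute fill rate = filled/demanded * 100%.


FR = 38285.3709 / 42467.9133 * 100 = 90.1513

90.1513%


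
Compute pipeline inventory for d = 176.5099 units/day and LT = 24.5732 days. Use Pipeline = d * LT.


Pipeline = 176.5099 * 24.5732 = 4337.4131

4337.4131 units


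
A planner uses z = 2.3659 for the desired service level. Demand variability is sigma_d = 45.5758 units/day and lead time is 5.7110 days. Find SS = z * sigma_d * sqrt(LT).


sqrt(LT) = sqrt(5.7110) = 2.3898
SS = 2.3659 * 45.5758 * 2.3898 = 257.6836

257.6836 units


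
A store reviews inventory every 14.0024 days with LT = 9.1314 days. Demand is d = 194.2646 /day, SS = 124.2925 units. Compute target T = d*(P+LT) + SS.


P + LT = 23.1338
d*(P+LT) = 194.2646 * 23.1338 = 4494.0784
T = 4494.0784 + 124.2925 = 4618.3709

4618.3709 units


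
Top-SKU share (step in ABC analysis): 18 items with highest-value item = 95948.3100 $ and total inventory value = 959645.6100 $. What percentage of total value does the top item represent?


Top item = 95948.3100
Total = 959645.6100
Percentage = 95948.3100 / 959645.6100 * 100 = 9.9983

9.9983%


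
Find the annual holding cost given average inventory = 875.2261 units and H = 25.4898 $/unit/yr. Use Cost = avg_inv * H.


Cost = 875.2261 * 25.4898 = 22309.3382

22309.3382 $/yr


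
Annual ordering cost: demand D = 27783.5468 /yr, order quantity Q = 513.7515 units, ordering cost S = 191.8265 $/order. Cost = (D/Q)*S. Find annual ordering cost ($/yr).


Number of orders = D/Q = 54.0797
Cost = 54.0797 * 191.8265 = 10373.9270

10373.9270 $/yr


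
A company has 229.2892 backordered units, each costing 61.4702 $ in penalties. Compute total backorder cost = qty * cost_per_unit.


Total = 229.2892 * 61.4702 = 14094.4530

14094.4530 $


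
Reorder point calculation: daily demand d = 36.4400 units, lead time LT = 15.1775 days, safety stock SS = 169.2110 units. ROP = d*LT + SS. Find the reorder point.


d*LT = 36.4400 * 15.1775 = 553.0681
ROP = 553.0681 + 169.2110 = 722.2791

722.2791 units


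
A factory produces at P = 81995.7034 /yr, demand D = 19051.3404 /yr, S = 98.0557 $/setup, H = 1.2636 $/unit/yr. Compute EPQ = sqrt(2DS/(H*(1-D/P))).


1 - D/P = 1 - 0.2323 = 0.7677
H*(1-D/P) = 0.9700
2DS = 3736185.0377
EPQ = sqrt(3851704.9584) = 1962.5761

1962.5761 units


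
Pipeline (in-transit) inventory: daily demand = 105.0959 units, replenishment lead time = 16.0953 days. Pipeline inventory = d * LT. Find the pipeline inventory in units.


Pipeline = 105.0959 * 16.0953 = 1691.5500

1691.5500 units


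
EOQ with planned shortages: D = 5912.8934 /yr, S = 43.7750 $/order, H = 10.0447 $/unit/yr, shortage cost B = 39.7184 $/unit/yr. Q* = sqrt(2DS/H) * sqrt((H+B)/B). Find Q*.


sqrt(2DS/H) = 227.0176
sqrt((H+B)/B) = 1.1193
Q* = 227.0176 * 1.1193 = 254.1075

254.1075 units


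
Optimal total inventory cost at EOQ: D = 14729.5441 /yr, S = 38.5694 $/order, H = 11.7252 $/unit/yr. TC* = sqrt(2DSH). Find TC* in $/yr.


2*D*S*H = 13322399.1979
TC* = sqrt(13322399.1979) = 3649.9862

3649.9862 $/yr


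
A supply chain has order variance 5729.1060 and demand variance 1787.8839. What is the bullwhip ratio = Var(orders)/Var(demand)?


BW = 5729.1060 / 1787.8839 = 3.2044

3.2044


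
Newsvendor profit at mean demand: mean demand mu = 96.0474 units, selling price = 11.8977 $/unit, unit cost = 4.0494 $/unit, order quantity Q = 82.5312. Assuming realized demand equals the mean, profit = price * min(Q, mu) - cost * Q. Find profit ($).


Sales at mu = min(82.5312, 96.0474) = 82.5312
Revenue = 11.8977 * 82.5312 = 981.9315
Total cost = 4.0494 * 82.5312 = 334.2018
Profit = 981.9315 - 334.2018 = 647.7296

647.7296 $


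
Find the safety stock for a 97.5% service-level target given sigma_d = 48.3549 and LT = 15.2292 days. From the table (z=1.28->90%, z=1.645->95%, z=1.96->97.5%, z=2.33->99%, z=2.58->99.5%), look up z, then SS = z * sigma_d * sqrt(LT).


From the table, SL = 97.5% corresponds to z = 1.96
sqrt(LT) = sqrt(15.2292) = 3.9025
SS = 1.96 * 48.3549 * 3.9025 = 369.8581

369.8581 units


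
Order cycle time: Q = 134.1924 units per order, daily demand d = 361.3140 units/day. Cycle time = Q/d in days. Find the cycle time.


Cycle = 134.1924 / 361.3140 = 0.3714

0.3714 days


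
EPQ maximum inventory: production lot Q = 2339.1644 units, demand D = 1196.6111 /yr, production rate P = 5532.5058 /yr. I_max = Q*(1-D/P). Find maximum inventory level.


D/P = 0.2163
1 - D/P = 0.7837
I_max = 2339.1644 * 0.7837 = 1833.2327

1833.2327 units


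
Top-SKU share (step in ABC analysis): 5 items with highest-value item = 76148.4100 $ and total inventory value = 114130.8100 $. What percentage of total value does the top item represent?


Top item = 76148.4100
Total = 114130.8100
Percentage = 76148.4100 / 114130.8100 * 100 = 66.7203

66.7203%


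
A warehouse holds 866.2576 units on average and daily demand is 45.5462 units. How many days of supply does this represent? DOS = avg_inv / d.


DOS = 866.2576 / 45.5462 = 19.0193

19.0193 days


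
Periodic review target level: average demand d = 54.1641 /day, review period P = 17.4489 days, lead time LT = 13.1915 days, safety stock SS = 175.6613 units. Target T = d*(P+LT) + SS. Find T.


P + LT = 30.6404
d*(P+LT) = 54.1641 * 30.6404 = 1659.6097
T = 1659.6097 + 175.6613 = 1835.2710

1835.2710 units


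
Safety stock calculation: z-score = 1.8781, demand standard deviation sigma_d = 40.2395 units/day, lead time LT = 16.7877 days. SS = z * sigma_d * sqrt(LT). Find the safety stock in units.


sqrt(LT) = sqrt(16.7877) = 4.0973
SS = 1.8781 * 40.2395 * 4.0973 = 309.6470

309.6470 units


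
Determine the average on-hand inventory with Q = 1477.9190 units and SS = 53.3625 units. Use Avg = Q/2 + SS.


Q/2 = 738.9595
Avg = 738.9595 + 53.3625 = 792.3220

792.3220 units


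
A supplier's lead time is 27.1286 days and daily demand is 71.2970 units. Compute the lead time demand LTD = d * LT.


LTD = 71.2970 * 27.1286 = 1934.1878

1934.1878 units


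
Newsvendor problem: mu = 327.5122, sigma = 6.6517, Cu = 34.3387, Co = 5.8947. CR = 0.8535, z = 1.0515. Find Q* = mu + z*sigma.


CR = Cu/(Cu+Co) = 34.3387/(34.3387+5.8947) = 0.8535
z = 1.0515
Q* = 327.5122 + 1.0515 * 6.6517 = 334.5065

334.5065 units


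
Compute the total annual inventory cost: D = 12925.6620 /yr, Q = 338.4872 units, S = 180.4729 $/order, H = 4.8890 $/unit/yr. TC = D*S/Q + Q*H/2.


Ordering cost = D*S/Q = 6891.6393
Holding cost = Q*H/2 = 827.4320
TC = 6891.6393 + 827.4320 = 7719.0713

7719.0713 $/yr


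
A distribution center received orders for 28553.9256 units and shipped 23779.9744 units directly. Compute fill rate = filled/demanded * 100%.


FR = 23779.9744 / 28553.9256 * 100 = 83.2809

83.2809%


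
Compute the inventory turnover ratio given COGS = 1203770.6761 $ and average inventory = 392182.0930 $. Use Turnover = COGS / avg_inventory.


Turnover = 1203770.6761 / 392182.0930 = 3.0694

3.0694


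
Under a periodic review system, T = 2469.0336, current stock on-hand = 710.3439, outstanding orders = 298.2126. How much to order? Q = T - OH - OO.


Inventory position = OH + OO = 710.3439 + 298.2126 = 1008.5565
Q = 2469.0336 - 1008.5565 = 1460.4771

1460.4771 units


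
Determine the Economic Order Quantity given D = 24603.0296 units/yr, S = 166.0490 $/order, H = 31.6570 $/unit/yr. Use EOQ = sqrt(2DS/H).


2*D*S = 2 * 24603.0296 * 166.0490 = 8170616.9241
2*D*S/H = 258098.2697
EOQ = sqrt(258098.2697) = 508.0337

508.0337 units


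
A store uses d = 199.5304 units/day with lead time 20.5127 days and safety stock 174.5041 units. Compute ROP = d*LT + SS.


d*LT = 199.5304 * 20.5127 = 4092.9072
ROP = 4092.9072 + 174.5041 = 4267.4113

4267.4113 units


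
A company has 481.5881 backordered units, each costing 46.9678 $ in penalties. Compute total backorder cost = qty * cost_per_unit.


Total = 481.5881 * 46.9678 = 22619.1336

22619.1336 $


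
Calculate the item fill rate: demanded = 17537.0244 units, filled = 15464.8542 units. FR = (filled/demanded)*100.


FR = 15464.8542 / 17537.0244 * 100 = 88.1840

88.1840%


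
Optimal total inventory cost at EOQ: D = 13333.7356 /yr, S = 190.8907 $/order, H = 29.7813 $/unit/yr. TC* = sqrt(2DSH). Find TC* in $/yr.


2*D*S*H = 151603859.1880
TC* = sqrt(151603859.1880) = 12312.7519

12312.7519 $/yr


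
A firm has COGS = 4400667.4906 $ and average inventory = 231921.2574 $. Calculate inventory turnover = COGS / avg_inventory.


Turnover = 4400667.4906 / 231921.2574 = 18.9748

18.9748


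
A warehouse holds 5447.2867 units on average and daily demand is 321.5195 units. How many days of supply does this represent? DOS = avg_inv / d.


DOS = 5447.2867 / 321.5195 = 16.9423

16.9423 days


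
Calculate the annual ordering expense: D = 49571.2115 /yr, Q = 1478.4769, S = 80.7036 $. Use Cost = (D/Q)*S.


Number of orders = D/Q = 33.5286
Cost = 33.5286 * 80.7036 = 2705.8760

2705.8760 $/yr


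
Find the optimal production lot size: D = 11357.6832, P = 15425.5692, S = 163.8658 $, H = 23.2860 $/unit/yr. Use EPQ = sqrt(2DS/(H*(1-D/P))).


1 - D/P = 1 - 0.7363 = 0.2637
H*(1-D/P) = 6.1408
2DS = 3722271.6874
EPQ = sqrt(606157.6641) = 778.5613

778.5613 units


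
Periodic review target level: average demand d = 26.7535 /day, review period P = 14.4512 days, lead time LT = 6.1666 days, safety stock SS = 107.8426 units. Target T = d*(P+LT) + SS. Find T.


P + LT = 20.6178
d*(P+LT) = 26.7535 * 20.6178 = 551.5983
T = 551.5983 + 107.8426 = 659.4409

659.4409 units


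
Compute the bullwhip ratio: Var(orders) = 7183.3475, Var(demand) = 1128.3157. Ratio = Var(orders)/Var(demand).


BW = 7183.3475 / 1128.3157 = 6.3664

6.3664


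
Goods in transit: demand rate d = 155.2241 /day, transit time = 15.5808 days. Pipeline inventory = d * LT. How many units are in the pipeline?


Pipeline = 155.2241 * 15.5808 = 2418.5157

2418.5157 units


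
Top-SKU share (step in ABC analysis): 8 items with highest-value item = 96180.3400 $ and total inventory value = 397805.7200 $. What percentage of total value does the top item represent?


Top item = 96180.3400
Total = 397805.7200
Percentage = 96180.3400 / 397805.7200 * 100 = 24.1777

24.1777%


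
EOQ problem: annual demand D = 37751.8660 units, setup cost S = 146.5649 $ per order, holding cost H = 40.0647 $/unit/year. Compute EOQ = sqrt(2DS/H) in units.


2*D*S = 2 * 37751.8660 * 146.5649 = 11066196.9302
2*D*S/H = 276208.1566
EOQ = sqrt(276208.1566) = 525.5551

525.5551 units


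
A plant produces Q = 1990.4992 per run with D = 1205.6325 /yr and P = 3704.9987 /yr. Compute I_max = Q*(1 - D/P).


D/P = 0.3254
1 - D/P = 0.6746
I_max = 1990.4992 * 0.6746 = 1342.7768

1342.7768 units


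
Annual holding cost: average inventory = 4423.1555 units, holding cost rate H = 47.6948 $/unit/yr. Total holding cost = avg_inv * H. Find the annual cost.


Cost = 4423.1555 * 47.6948 = 210961.5169

210961.5169 $/yr


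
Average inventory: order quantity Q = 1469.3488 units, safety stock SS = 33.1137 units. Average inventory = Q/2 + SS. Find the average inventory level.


Q/2 = 734.6744
Avg = 734.6744 + 33.1137 = 767.7881

767.7881 units


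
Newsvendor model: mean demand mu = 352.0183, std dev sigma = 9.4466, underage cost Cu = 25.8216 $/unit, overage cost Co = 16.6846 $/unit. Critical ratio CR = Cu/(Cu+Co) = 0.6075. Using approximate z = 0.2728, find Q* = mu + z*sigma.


CR = Cu/(Cu+Co) = 25.8216/(25.8216+16.6846) = 0.6075
z = 0.2728
Q* = 352.0183 + 0.2728 * 9.4466 = 354.5953

354.5953 units


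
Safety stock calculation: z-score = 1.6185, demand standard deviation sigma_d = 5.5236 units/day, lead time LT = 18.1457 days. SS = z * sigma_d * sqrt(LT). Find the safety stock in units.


sqrt(LT) = sqrt(18.1457) = 4.2598
SS = 1.6185 * 5.5236 * 4.2598 = 38.0822

38.0822 units


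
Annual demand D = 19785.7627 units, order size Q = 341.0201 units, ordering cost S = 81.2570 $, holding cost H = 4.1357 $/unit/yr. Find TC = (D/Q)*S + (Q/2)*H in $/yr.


Ordering cost = D*S/Q = 4714.4779
Holding cost = Q*H/2 = 705.1784
TC = 4714.4779 + 705.1784 = 5419.6563

5419.6563 $/yr


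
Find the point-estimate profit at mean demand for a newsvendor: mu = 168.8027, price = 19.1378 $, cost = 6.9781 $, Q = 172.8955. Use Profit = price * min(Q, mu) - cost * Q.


Sales at mu = min(172.8955, 168.8027) = 168.8027
Revenue = 19.1378 * 168.8027 = 3230.5123
Total cost = 6.9781 * 172.8955 = 1206.4821
Profit = 3230.5123 - 1206.4821 = 2024.0302

2024.0302 $


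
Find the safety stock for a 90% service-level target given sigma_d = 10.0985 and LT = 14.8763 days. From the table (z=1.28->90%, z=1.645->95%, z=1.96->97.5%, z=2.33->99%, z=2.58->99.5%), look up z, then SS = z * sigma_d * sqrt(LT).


From the table, SL = 90% corresponds to z = 1.28
sqrt(LT) = sqrt(14.8763) = 3.8570
SS = 1.28 * 10.0985 * 3.8570 = 49.8556

49.8556 units


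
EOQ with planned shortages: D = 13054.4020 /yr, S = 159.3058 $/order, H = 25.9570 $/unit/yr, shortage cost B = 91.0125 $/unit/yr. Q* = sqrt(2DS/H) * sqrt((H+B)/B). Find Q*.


sqrt(2DS/H) = 400.2967
sqrt((H+B)/B) = 1.1337
Q* = 400.2967 * 1.1337 = 453.8035

453.8035 units


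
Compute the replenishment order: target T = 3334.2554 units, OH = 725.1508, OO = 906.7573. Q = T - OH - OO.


Inventory position = OH + OO = 725.1508 + 906.7573 = 1631.9081
Q = 3334.2554 - 1631.9081 = 1702.3473

1702.3473 units


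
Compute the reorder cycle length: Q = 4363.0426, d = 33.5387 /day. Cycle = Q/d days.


Cycle = 4363.0426 / 33.5387 = 130.0898

130.0898 days


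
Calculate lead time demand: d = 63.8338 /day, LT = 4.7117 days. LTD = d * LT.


LTD = 63.8338 * 4.7117 = 300.7657

300.7657 units


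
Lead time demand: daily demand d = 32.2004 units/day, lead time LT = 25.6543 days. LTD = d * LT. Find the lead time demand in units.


LTD = 32.2004 * 25.6543 = 826.0787

826.0787 units


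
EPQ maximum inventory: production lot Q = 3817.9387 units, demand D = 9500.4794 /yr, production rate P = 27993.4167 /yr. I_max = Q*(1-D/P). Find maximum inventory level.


D/P = 0.3394
1 - D/P = 0.6606
I_max = 3817.9387 * 0.6606 = 2522.1966

2522.1966 units


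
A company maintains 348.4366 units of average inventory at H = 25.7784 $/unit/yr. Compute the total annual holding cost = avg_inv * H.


Cost = 348.4366 * 25.7784 = 8982.1380

8982.1380 $/yr


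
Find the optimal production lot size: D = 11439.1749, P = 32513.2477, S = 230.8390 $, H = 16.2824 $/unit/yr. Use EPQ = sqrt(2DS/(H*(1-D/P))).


1 - D/P = 1 - 0.3518 = 0.6482
H*(1-D/P) = 10.5537
2DS = 5281215.3895
EPQ = sqrt(500411.5640) = 707.3977

707.3977 units


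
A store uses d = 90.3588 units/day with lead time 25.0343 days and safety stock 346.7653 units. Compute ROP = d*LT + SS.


d*LT = 90.3588 * 25.0343 = 2262.0693
ROP = 2262.0693 + 346.7653 = 2608.8346

2608.8346 units


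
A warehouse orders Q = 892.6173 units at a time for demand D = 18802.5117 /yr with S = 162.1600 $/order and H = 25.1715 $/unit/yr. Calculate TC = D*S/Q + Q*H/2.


Ordering cost = D*S/Q = 3415.8147
Holding cost = Q*H/2 = 11234.2582
TC = 3415.8147 + 11234.2582 = 14650.0729

14650.0729 $/yr


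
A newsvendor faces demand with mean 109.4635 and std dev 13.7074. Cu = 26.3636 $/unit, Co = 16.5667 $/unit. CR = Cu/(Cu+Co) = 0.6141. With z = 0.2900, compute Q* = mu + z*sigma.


CR = Cu/(Cu+Co) = 26.3636/(26.3636+16.5667) = 0.6141
z = 0.2900
Q* = 109.4635 + 0.2900 * 13.7074 = 113.4386

113.4386 units


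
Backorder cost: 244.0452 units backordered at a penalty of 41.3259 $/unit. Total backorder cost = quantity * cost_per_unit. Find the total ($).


Total = 244.0452 * 41.3259 = 10085.3875

10085.3875 $


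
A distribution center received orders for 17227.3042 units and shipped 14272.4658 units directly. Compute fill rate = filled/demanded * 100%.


FR = 14272.4658 / 17227.3042 * 100 = 82.8479

82.8479%


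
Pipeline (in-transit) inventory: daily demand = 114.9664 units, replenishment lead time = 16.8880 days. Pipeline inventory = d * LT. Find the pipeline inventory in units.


Pipeline = 114.9664 * 16.8880 = 1941.5526

1941.5526 units


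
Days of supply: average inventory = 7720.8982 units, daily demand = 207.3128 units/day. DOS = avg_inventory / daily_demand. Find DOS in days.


DOS = 7720.8982 / 207.3128 = 37.2427

37.2427 days


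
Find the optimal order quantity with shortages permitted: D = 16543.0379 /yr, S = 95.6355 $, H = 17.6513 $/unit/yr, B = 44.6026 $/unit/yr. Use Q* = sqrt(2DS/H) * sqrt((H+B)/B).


sqrt(2DS/H) = 423.3932
sqrt((H+B)/B) = 1.1814
Q* = 423.3932 * 1.1814 = 500.2039

500.2039 units


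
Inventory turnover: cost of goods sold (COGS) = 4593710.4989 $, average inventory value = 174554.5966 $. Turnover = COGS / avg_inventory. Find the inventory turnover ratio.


Turnover = 4593710.4989 / 174554.5966 = 26.3168

26.3168


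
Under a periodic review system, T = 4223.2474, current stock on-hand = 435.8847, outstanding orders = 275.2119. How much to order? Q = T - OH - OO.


Inventory position = OH + OO = 435.8847 + 275.2119 = 711.0966
Q = 4223.2474 - 711.0966 = 3512.1508

3512.1508 units


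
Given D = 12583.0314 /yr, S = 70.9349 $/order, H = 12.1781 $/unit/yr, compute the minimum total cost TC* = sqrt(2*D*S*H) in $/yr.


2*D*S*H = 21739761.3749
TC* = sqrt(21739761.3749) = 4662.5917

4662.5917 $/yr


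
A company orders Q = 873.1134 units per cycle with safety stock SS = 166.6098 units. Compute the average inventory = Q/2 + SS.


Q/2 = 436.5567
Avg = 436.5567 + 166.6098 = 603.1665

603.1665 units


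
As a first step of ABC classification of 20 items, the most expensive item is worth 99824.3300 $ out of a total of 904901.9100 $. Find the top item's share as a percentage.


Top item = 99824.3300
Total = 904901.9100
Percentage = 99824.3300 / 904901.9100 * 100 = 11.0315

11.0315%


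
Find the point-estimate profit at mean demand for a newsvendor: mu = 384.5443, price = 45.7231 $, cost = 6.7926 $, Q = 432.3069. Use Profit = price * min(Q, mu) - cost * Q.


Sales at mu = min(432.3069, 384.5443) = 384.5443
Revenue = 45.7231 * 384.5443 = 17582.5575
Total cost = 6.7926 * 432.3069 = 2936.4878
Profit = 17582.5575 - 2936.4878 = 14646.0696

14646.0696 $


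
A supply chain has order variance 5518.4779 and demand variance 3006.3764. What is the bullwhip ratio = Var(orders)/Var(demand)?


BW = 5518.4779 / 3006.3764 = 1.8356

1.8356


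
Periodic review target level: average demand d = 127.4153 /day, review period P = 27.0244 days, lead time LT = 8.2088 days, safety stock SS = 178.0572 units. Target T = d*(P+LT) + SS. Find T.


P + LT = 35.2332
d*(P+LT) = 127.4153 * 35.2332 = 4489.2487
T = 4489.2487 + 178.0572 = 4667.3059

4667.3059 units


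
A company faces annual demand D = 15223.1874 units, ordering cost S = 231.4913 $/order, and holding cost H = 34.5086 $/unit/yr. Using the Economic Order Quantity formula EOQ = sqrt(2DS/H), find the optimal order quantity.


2*D*S = 2 * 15223.1874 * 231.4913 = 7048070.8827
2*D*S/H = 204240.9974
EOQ = sqrt(204240.9974) = 451.9303

451.9303 units


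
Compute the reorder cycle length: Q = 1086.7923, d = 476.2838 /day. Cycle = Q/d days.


Cycle = 1086.7923 / 476.2838 = 2.2818

2.2818 days


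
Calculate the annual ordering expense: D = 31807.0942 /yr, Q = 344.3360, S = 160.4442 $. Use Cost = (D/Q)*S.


Number of orders = D/Q = 92.3723
Cost = 92.3723 * 160.4442 = 14820.5932

14820.5932 $/yr


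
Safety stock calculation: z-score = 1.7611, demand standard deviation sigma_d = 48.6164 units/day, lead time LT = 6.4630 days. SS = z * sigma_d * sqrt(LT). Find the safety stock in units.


sqrt(LT) = sqrt(6.4630) = 2.5422
SS = 1.7611 * 48.6164 * 2.5422 = 217.6626

217.6626 units


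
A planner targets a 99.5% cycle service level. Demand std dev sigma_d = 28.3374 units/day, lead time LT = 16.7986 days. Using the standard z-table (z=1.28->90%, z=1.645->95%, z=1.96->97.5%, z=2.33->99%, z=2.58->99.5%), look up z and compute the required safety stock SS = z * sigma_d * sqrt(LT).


From the table, SL = 99.5% corresponds to z = 2.58
sqrt(LT) = sqrt(16.7986) = 4.0986
SS = 2.58 * 28.3374 * 4.0986 = 299.6514

299.6514 units


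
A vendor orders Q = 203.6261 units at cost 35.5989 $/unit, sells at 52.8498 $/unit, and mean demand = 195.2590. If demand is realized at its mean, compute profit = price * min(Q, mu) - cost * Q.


Sales at mu = min(203.6261, 195.2590) = 195.2590
Revenue = 52.8498 * 195.2590 = 10319.3991
Total cost = 35.5989 * 203.6261 = 7248.8652
Profit = 10319.3991 - 7248.8652 = 3070.5339

3070.5339 $


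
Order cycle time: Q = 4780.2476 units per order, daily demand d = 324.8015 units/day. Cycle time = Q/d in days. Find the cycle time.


Cycle = 4780.2476 / 324.8015 = 14.7174

14.7174 days


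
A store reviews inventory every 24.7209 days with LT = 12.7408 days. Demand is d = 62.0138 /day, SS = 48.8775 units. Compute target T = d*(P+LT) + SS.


P + LT = 37.4617
d*(P+LT) = 62.0138 * 37.4617 = 2323.1424
T = 2323.1424 + 48.8775 = 2372.0199

2372.0199 units


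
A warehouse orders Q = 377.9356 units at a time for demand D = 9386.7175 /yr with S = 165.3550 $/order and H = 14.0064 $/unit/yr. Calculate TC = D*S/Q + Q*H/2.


Ordering cost = D*S/Q = 4106.8919
Holding cost = Q*H/2 = 2646.7586
TC = 4106.8919 + 2646.7586 = 6753.6505

6753.6505 $/yr


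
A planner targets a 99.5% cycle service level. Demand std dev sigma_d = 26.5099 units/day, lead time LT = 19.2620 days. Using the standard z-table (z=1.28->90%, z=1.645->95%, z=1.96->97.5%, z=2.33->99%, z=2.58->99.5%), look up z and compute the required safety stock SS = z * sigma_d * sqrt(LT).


From the table, SL = 99.5% corresponds to z = 2.58
sqrt(LT) = sqrt(19.2620) = 4.3888
SS = 2.58 * 26.5099 * 4.3888 = 300.1777

300.1777 units


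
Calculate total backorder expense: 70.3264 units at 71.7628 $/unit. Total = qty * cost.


Total = 70.3264 * 71.7628 = 5046.8194

5046.8194 $


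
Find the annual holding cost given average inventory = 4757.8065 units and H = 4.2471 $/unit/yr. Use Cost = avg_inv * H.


Cost = 4757.8065 * 4.2471 = 20206.8800

20206.8800 $/yr


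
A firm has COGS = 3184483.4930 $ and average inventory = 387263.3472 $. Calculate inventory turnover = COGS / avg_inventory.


Turnover = 3184483.4930 / 387263.3472 = 8.2230

8.2230


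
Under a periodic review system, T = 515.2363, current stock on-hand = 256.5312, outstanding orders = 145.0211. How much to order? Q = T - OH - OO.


Inventory position = OH + OO = 256.5312 + 145.0211 = 401.5523
Q = 515.2363 - 401.5523 = 113.6840

113.6840 units


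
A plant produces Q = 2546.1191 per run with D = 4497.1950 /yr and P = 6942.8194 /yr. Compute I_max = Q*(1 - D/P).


D/P = 0.6477
1 - D/P = 0.3523
I_max = 2546.1191 * 0.3523 = 896.8764

896.8764 units


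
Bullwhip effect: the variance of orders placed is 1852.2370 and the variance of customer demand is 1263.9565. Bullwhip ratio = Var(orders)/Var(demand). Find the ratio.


BW = 1852.2370 / 1263.9565 = 1.4654

1.4654


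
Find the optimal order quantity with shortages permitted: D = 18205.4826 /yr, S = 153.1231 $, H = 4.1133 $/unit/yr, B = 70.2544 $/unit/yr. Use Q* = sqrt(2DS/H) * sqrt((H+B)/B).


sqrt(2DS/H) = 1164.2366
sqrt((H+B)/B) = 1.0289
Q* = 1164.2366 * 1.0289 = 1197.8341

1197.8341 units


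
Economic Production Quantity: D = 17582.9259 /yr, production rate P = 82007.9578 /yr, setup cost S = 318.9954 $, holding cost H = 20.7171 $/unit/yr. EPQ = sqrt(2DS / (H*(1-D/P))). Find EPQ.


1 - D/P = 1 - 0.2144 = 0.7856
H*(1-D/P) = 16.2752
2DS = 11217744.9613
EPQ = sqrt(689251.8721) = 830.2119

830.2119 units


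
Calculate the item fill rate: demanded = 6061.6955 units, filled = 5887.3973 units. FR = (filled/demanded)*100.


FR = 5887.3973 / 6061.6955 * 100 = 97.1246

97.1246%


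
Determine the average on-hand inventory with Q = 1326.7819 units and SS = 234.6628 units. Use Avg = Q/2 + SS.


Q/2 = 663.3909
Avg = 663.3909 + 234.6628 = 898.0538

898.0538 units


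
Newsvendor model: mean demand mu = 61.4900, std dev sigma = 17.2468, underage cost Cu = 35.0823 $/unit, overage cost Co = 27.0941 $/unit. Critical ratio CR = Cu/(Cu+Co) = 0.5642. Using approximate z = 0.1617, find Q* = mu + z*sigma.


CR = Cu/(Cu+Co) = 35.0823/(35.0823+27.0941) = 0.5642
z = 0.1617
Q* = 61.4900 + 0.1617 * 17.2468 = 64.2788

64.2788 units


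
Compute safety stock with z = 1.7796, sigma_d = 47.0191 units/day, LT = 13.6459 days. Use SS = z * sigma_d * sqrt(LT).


sqrt(LT) = sqrt(13.6459) = 3.6940
SS = 1.7796 * 47.0191 * 3.6940 = 309.0991

309.0991 units


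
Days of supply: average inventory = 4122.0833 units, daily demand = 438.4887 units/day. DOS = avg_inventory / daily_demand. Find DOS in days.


DOS = 4122.0833 / 438.4887 = 9.4007

9.4007 days


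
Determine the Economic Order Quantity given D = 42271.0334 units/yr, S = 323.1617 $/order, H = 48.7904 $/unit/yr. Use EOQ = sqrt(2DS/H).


2*D*S = 2 * 42271.0334 * 323.1617 = 27320758.0286
2*D*S/H = 559961.7554
EOQ = sqrt(559961.7554) = 748.3059

748.3059 units


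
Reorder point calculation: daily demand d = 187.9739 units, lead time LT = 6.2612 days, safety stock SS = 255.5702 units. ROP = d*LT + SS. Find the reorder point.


d*LT = 187.9739 * 6.2612 = 1176.9422
ROP = 1176.9422 + 255.5702 = 1432.5124

1432.5124 units


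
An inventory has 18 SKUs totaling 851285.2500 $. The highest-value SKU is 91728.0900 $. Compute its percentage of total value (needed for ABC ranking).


Top item = 91728.0900
Total = 851285.2500
Percentage = 91728.0900 / 851285.2500 * 100 = 10.7752

10.7752%


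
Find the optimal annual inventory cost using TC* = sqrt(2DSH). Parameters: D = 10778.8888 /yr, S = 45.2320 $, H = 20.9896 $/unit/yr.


2*D*S*H = 20466988.2699
TC* = sqrt(20466988.2699) = 4524.0456

4524.0456 $/yr


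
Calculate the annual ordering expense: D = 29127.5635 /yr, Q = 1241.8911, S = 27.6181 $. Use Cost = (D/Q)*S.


Number of orders = D/Q = 23.4542
Cost = 23.4542 * 27.6181 = 647.7605

647.7605 $/yr


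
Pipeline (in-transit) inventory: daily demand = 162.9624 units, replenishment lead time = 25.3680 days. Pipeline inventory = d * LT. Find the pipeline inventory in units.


Pipeline = 162.9624 * 25.3680 = 4134.0302

4134.0302 units


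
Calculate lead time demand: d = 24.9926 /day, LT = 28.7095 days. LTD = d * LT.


LTD = 24.9926 * 28.7095 = 717.5250

717.5250 units


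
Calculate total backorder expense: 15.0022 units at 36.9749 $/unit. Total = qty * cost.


Total = 15.0022 * 36.9749 = 554.7048

554.7048 $


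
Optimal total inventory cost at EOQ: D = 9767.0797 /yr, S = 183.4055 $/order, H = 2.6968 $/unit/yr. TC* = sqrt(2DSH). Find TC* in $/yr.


2*D*S*H = 9661750.5827
TC* = sqrt(9661750.5827) = 3108.3357

3108.3357 $/yr


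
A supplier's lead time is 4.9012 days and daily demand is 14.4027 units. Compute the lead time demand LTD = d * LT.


LTD = 14.4027 * 4.9012 = 70.5905

70.5905 units


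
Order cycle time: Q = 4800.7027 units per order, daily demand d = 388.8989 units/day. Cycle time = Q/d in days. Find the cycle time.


Cycle = 4800.7027 / 388.8989 = 12.3443

12.3443 days


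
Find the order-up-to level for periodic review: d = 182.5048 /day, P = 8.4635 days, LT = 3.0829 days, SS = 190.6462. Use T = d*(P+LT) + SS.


P + LT = 11.5464
d*(P+LT) = 182.5048 * 11.5464 = 2107.2734
T = 2107.2734 + 190.6462 = 2297.9196

2297.9196 units


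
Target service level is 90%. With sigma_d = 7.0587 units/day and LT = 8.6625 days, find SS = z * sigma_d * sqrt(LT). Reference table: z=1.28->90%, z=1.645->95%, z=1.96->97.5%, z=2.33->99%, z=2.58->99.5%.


From the table, SL = 90% corresponds to z = 1.28
sqrt(LT) = sqrt(8.6625) = 2.9432
SS = 1.28 * 7.0587 * 2.9432 = 26.5923

26.5923 units


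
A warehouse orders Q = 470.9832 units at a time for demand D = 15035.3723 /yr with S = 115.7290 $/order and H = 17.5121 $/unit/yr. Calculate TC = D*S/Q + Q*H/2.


Ordering cost = D*S/Q = 3694.4600
Holding cost = Q*H/2 = 4123.9524
TC = 3694.4600 + 4123.9524 = 7818.4125

7818.4125 $/yr


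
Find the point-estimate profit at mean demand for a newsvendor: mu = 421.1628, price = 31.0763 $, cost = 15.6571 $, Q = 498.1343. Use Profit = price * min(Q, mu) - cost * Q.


Sales at mu = min(498.1343, 421.1628) = 421.1628
Revenue = 31.0763 * 421.1628 = 13088.1815
Total cost = 15.6571 * 498.1343 = 7799.3385
Profit = 13088.1815 - 7799.3385 = 5288.8430

5288.8430 $


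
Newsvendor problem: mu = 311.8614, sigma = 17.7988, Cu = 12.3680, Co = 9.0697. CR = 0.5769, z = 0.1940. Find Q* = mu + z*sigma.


CR = Cu/(Cu+Co) = 12.3680/(12.3680+9.0697) = 0.5769
z = 0.1940
Q* = 311.8614 + 0.1940 * 17.7988 = 315.3144

315.3144 units


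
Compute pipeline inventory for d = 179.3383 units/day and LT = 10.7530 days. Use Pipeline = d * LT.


Pipeline = 179.3383 * 10.7530 = 1928.4247

1928.4247 units


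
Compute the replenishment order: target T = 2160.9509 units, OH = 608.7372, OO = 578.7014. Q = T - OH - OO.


Inventory position = OH + OO = 608.7372 + 578.7014 = 1187.4386
Q = 2160.9509 - 1187.4386 = 973.5123

973.5123 units


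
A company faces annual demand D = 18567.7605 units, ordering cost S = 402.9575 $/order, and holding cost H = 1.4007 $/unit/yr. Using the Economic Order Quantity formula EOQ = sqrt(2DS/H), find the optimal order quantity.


2*D*S = 2 * 18567.7605 * 402.9575 = 14964036.7034
2*D*S/H = 10683256.0172
EOQ = sqrt(10683256.0172) = 3268.5251

3268.5251 units


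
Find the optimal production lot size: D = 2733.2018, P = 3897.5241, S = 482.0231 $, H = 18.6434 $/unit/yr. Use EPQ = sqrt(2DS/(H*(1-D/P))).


1 - D/P = 1 - 0.7013 = 0.2987
H*(1-D/P) = 5.5694
2DS = 2634932.8091
EPQ = sqrt(473107.7054) = 687.8283

687.8283 units


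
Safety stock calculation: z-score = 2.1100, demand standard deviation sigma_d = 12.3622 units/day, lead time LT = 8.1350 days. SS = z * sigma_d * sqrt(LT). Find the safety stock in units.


sqrt(LT) = sqrt(8.1350) = 2.8522
SS = 2.1100 * 12.3622 * 2.8522 = 74.3973

74.3973 units


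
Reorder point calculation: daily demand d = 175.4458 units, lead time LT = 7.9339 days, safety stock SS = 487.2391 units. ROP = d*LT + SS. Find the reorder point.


d*LT = 175.4458 * 7.9339 = 1391.9694
ROP = 1391.9694 + 487.2391 = 1879.2085

1879.2085 units


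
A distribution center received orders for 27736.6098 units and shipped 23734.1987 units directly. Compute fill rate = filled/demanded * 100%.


FR = 23734.1987 / 27736.6098 * 100 = 85.5699

85.5699%


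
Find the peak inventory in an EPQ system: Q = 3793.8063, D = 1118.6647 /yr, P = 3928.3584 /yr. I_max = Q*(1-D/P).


D/P = 0.2848
1 - D/P = 0.7152
I_max = 3793.8063 * 0.7152 = 2713.4575

2713.4575 units


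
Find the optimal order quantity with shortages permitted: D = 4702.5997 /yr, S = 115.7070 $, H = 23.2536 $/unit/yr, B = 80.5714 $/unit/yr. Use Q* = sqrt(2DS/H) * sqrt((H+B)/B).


sqrt(2DS/H) = 216.3310
sqrt((H+B)/B) = 1.1352
Q* = 216.3310 * 1.1352 = 245.5722

245.5722 units


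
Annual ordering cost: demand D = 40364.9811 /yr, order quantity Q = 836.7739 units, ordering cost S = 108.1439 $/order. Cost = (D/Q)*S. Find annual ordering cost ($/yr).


Number of orders = D/Q = 48.2388
Cost = 48.2388 * 108.1439 = 5216.7336

5216.7336 $/yr


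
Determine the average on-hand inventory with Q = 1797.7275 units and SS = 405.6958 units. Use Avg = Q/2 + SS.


Q/2 = 898.8637
Avg = 898.8637 + 405.6958 = 1304.5595

1304.5595 units


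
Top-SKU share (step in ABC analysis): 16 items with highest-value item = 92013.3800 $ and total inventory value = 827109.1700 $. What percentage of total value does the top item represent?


Top item = 92013.3800
Total = 827109.1700
Percentage = 92013.3800 / 827109.1700 * 100 = 11.1247

11.1247%


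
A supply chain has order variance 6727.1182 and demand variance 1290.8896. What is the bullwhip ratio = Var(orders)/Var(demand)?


BW = 6727.1182 / 1290.8896 = 5.2112

5.2112


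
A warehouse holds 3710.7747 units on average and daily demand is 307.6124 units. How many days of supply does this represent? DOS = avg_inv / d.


DOS = 3710.7747 / 307.6124 = 12.0632

12.0632 days


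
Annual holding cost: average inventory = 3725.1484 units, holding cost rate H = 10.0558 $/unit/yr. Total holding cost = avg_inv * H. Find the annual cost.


Cost = 3725.1484 * 10.0558 = 37459.3473

37459.3473 $/yr


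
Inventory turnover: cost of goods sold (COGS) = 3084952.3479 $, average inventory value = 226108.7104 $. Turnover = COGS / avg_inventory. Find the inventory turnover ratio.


Turnover = 3084952.3479 / 226108.7104 = 13.6437

13.6437


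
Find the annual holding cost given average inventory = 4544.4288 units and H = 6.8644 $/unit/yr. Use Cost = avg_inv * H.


Cost = 4544.4288 * 6.8644 = 31194.7771

31194.7771 $/yr


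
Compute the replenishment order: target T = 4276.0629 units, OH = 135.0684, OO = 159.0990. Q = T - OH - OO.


Inventory position = OH + OO = 135.0684 + 159.0990 = 294.1674
Q = 4276.0629 - 294.1674 = 3981.8955

3981.8955 units


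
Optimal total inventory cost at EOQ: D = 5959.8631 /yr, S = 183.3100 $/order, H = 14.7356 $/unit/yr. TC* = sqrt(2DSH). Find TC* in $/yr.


2*D*S*H = 32197359.8213
TC* = sqrt(32197359.8213) = 5674.2717

5674.2717 $/yr


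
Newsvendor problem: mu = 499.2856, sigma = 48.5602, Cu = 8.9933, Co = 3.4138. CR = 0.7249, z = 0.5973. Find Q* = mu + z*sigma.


CR = Cu/(Cu+Co) = 8.9933/(8.9933+3.4138) = 0.7249
z = 0.5973
Q* = 499.2856 + 0.5973 * 48.5602 = 528.2906

528.2906 units


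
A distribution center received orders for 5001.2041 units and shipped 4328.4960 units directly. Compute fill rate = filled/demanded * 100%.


FR = 4328.4960 / 5001.2041 * 100 = 86.5491

86.5491%


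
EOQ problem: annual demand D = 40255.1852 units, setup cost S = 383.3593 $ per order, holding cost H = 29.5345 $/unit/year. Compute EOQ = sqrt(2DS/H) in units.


2*D*S = 2 * 40255.1852 * 383.3593 = 30864399.2393
2*D*S/H = 1045028.6695
EOQ = sqrt(1045028.6695) = 1022.2664

1022.2664 units


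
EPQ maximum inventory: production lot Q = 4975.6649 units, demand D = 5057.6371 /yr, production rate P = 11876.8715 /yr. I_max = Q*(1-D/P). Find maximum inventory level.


D/P = 0.4258
1 - D/P = 0.5742
I_max = 4975.6649 * 0.5742 = 2856.8319

2856.8319 units


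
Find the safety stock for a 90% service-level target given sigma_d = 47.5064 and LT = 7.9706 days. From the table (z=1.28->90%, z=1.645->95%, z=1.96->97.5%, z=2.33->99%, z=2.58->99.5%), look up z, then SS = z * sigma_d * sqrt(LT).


From the table, SL = 90% corresponds to z = 1.28
sqrt(LT) = sqrt(7.9706) = 2.8232
SS = 1.28 * 47.5064 * 2.8232 = 171.6752

171.6752 units


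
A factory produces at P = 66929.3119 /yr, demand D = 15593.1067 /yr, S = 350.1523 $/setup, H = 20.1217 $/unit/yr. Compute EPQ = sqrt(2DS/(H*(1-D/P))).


1 - D/P = 1 - 0.2330 = 0.7670
H*(1-D/P) = 15.4338
2DS = 10919924.3503
EPQ = sqrt(707534.3966) = 841.1506

841.1506 units


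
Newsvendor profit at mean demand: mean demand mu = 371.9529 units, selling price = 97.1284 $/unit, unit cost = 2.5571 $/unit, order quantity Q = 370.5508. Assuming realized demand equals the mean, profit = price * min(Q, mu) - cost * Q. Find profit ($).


Sales at mu = min(370.5508, 371.9529) = 370.5508
Revenue = 97.1284 * 370.5508 = 35991.0063
Total cost = 2.5571 * 370.5508 = 947.5355
Profit = 35991.0063 - 947.5355 = 35043.4709

35043.4709 $


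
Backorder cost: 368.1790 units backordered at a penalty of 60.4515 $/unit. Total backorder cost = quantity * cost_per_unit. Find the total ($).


Total = 368.1790 * 60.4515 = 22256.9728

22256.9728 $


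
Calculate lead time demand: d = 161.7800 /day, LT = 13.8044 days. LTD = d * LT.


LTD = 161.7800 * 13.8044 = 2233.2758

2233.2758 units


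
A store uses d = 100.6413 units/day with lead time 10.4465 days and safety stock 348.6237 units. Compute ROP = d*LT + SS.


d*LT = 100.6413 * 10.4465 = 1051.3493
ROP = 1051.3493 + 348.6237 = 1399.9730

1399.9730 units


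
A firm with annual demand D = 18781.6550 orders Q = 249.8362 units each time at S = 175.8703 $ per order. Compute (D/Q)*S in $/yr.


Number of orders = D/Q = 75.1759
Cost = 75.1759 * 175.8703 = 13221.2037

13221.2037 $/yr


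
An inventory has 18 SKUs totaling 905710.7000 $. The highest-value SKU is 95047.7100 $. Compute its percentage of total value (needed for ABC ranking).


Top item = 95047.7100
Total = 905710.7000
Percentage = 95047.7100 / 905710.7000 * 100 = 10.4943

10.4943%


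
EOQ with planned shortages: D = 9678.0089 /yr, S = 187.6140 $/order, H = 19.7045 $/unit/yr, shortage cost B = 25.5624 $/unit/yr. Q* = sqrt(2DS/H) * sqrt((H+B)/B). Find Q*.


sqrt(2DS/H) = 429.2971
sqrt((H+B)/B) = 1.3307
Q* = 429.2971 * 1.3307 = 571.2780

571.2780 units


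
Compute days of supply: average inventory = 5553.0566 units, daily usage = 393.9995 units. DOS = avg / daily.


DOS = 5553.0566 / 393.9995 = 14.0941

14.0941 days


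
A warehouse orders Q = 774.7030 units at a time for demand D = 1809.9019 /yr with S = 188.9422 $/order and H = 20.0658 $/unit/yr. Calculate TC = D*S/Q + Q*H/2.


Ordering cost = D*S/Q = 441.4167
Holding cost = Q*H/2 = 7772.5177
TC = 441.4167 + 7772.5177 = 8213.9344

8213.9344 $/yr
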